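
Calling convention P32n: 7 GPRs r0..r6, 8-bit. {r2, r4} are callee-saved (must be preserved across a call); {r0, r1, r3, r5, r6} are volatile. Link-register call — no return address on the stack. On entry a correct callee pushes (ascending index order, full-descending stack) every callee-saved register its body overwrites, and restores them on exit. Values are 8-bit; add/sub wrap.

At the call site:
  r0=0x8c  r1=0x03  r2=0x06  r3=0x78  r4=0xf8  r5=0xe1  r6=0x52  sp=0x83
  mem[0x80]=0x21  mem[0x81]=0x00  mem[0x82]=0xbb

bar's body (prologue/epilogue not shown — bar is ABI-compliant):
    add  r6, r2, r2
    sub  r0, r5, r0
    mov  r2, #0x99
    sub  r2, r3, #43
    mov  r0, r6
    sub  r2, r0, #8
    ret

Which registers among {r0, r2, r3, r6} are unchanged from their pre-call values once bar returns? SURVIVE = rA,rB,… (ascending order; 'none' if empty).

SURVIVE = r2,r3

prologue: push r2 -> mem[0x82]=0x06, sp=0x82
body[0] add  r6, r2, r2 -> r6=0x0c
body[1] sub  r0, r5, r0 -> r0=0x55
body[2] mov  r2, #0x99 -> r2=0x99
body[3] sub  r2, r3, #43 -> r2=0x4d
body[4] mov  r0, r6 -> r0=0x0c
body[5] sub  r2, r0, #8 -> r2=0x04
epilogue: pop r2=0x06, sp=0x83
r0: caller-saved, written=True
r2: callee-saved, written=True
r3: caller-saved, written=False
r6: caller-saved, written=True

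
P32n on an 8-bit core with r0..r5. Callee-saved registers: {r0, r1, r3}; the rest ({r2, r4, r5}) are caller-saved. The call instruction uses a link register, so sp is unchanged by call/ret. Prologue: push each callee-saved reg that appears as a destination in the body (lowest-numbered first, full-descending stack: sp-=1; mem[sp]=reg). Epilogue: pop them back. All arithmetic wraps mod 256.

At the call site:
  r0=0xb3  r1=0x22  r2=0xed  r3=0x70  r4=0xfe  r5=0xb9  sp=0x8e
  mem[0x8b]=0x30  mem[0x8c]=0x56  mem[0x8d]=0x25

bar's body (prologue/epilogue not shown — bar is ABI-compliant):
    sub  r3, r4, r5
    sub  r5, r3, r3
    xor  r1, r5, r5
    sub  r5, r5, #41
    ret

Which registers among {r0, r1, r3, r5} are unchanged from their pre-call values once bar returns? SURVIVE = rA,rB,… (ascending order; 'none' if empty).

prologue: push r1 -> mem[0x8d]=0x22, sp=0x8d
prologue: push r3 -> mem[0x8c]=0x70, sp=0x8c
body[0] sub  r3, r4, r5 -> r3=0x45
body[1] sub  r5, r3, r3 -> r5=0x00
body[2] xor  r1, r5, r5 -> r1=0x00
body[3] sub  r5, r5, #41 -> r5=0xd7
epilogue: pop r3=0x70, sp=0x8d
epilogue: pop r1=0x22, sp=0x8e
r0: callee-saved, written=False
r1: callee-saved, written=True
r3: callee-saved, written=True
r5: caller-saved, written=True

SURVIVE = r0,r1,r3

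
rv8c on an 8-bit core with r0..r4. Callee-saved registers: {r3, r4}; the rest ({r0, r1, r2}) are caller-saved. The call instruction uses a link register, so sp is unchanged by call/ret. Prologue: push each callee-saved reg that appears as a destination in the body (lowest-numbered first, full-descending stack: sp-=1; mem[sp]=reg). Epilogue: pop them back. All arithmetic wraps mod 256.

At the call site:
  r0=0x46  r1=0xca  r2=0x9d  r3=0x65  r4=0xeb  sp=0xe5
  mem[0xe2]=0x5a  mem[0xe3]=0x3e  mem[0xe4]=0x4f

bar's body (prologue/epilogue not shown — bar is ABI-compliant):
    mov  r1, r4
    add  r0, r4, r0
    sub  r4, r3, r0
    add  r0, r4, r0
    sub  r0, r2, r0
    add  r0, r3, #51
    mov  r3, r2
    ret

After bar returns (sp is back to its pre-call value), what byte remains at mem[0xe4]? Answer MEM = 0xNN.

prologue: push r3 → mem[0xe4]=0x65, sp=0xe4
prologue: push r4 → mem[0xe3]=0xeb, sp=0xe3
body[0] mov  r1, r4 → r1=0xeb
body[1] add  r0, r4, r0 → r0=0x31
body[2] sub  r4, r3, r0 → r4=0x34
body[3] add  r0, r4, r0 → r0=0x65
body[4] sub  r0, r2, r0 → r0=0x38
body[5] add  r0, r3, #51 → r0=0x98
body[6] mov  r3, r2 → r3=0x9d
epilogue: pop r4=0xeb, sp=0xe4
epilogue: pop r3=0x65, sp=0xe5
prologue pushed ['r3', 'r4'] at ['0xe4', '0xe3']

MEM = 0x65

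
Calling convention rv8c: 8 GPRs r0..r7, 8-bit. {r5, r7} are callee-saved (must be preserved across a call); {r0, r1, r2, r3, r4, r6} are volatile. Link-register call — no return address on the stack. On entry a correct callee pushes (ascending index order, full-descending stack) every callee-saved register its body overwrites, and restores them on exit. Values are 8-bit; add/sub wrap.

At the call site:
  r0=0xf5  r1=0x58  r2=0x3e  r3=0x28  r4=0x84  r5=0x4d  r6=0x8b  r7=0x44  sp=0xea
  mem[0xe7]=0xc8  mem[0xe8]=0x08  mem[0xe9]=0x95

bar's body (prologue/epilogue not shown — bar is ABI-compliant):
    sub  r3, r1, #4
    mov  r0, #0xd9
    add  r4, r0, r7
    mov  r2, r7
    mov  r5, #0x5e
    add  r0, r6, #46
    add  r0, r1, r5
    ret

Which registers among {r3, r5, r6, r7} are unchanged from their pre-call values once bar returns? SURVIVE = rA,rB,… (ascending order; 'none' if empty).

prologue: push r5 → mem[0xe9]=0x4d, sp=0xe9
body[0] sub  r3, r1, #4 → r3=0x54
body[1] mov  r0, #0xd9 → r0=0xd9
body[2] add  r4, r0, r7 → r4=0x1d
body[3] mov  r2, r7 → r2=0x44
body[4] mov  r5, #0x5e → r5=0x5e
body[5] add  r0, r6, #46 → r0=0xb9
body[6] add  r0, r1, r5 → r0=0xb6
epilogue: pop r5=0x4d, sp=0xea
r3: caller-saved, written=True
r5: callee-saved, written=True
r6: caller-saved, written=False
r7: callee-saved, written=False

SURVIVE = r5,r6,r7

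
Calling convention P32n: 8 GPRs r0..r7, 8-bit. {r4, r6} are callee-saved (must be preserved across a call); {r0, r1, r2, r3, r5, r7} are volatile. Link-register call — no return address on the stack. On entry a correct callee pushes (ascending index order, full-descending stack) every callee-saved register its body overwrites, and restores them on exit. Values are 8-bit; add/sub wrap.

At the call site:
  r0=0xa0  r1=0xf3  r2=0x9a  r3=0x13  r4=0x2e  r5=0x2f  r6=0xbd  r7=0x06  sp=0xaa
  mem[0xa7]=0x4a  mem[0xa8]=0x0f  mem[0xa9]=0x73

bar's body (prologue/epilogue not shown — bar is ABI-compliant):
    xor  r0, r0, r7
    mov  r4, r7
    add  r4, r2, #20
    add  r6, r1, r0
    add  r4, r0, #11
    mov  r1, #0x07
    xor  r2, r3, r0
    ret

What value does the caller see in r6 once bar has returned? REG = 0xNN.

REG = 0xbd

prologue: push r4 → mem[0xa9]=0x2e, sp=0xa9
prologue: push r6 → mem[0xa8]=0xbd, sp=0xa8
body[0] xor  r0, r0, r7 → r0=0xa6
body[1] mov  r4, r7 → r4=0x06
body[2] add  r4, r2, #20 → r4=0xae
body[3] add  r6, r1, r0 → r6=0x99
body[4] add  r4, r0, #11 → r4=0xb1
body[5] mov  r1, #0x07 → r1=0x07
body[6] xor  r2, r3, r0 → r2=0xb5
epilogue: pop r6=0xbd, sp=0xa9
epilogue: pop r4=0x2e, sp=0xaa
r6 is callee-saved → restored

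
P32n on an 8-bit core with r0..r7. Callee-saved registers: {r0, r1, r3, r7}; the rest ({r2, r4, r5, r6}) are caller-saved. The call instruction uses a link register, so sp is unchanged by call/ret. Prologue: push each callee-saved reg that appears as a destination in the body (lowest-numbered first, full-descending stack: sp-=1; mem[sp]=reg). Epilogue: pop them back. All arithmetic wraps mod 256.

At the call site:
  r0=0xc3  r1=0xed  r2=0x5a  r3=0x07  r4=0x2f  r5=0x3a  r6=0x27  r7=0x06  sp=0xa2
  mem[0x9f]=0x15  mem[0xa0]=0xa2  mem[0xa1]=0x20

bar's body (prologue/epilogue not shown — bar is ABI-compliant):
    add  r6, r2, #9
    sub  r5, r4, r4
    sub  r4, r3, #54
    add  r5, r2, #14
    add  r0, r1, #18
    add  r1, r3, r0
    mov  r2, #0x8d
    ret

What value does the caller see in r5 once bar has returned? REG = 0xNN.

prologue: push r0 -> mem[0xa1]=0xc3, sp=0xa1
prologue: push r1 -> mem[0xa0]=0xed, sp=0xa0
body[0] add  r6, r2, #9 -> r6=0x63
body[1] sub  r5, r4, r4 -> r5=0x00
body[2] sub  r4, r3, #54 -> r4=0xd1
body[3] add  r5, r2, #14 -> r5=0x68
body[4] add  r0, r1, #18 -> r0=0xff
body[5] add  r1, r3, r0 -> r1=0x06
body[6] mov  r2, #0x8d -> r2=0x8d
epilogue: pop r1=0xed, sp=0xa1
epilogue: pop r0=0xc3, sp=0xa2
r5 is caller-saved -> body value

REG = 0x68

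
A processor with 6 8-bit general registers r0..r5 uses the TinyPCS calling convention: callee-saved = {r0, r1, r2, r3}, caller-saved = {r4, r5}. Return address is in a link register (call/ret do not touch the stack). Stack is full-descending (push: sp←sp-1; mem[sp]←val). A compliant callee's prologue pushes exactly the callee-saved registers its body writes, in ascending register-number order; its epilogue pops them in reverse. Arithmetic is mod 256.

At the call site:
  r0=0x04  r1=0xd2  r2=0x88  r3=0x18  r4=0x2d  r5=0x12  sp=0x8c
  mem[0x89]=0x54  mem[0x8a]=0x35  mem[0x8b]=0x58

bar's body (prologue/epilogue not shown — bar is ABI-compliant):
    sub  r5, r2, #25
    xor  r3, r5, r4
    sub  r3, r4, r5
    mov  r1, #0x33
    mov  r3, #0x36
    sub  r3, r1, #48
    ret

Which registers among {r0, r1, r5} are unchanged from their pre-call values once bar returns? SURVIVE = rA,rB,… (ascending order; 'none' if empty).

prologue: push r1 -> mem[0x8b]=0xd2, sp=0x8b
prologue: push r3 -> mem[0x8a]=0x18, sp=0x8a
body[0] sub  r5, r2, #25 -> r5=0x6f
body[1] xor  r3, r5, r4 -> r3=0x42
body[2] sub  r3, r4, r5 -> r3=0xbe
body[3] mov  r1, #0x33 -> r1=0x33
body[4] mov  r3, #0x36 -> r3=0x36
body[5] sub  r3, r1, #48 -> r3=0x03
epilogue: pop r3=0x18, sp=0x8b
epilogue: pop r1=0xd2, sp=0x8c
r0: callee-saved, written=False
r1: callee-saved, written=True
r5: caller-saved, written=True

SURVIVE = r0,r1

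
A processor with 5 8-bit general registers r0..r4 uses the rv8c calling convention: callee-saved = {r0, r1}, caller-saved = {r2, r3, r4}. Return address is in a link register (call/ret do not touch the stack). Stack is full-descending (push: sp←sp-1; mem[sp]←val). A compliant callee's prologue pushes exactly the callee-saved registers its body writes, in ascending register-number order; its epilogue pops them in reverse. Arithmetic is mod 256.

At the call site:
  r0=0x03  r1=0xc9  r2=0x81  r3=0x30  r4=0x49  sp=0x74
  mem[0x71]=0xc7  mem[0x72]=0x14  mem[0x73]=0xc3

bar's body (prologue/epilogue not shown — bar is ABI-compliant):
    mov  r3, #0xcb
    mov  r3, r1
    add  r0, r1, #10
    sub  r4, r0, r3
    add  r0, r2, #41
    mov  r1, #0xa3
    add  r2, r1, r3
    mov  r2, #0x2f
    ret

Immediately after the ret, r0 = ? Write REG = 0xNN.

REG = 0x03

prologue: push r0 → mem[0x73]=0x03, sp=0x73
prologue: push r1 → mem[0x72]=0xc9, sp=0x72
body[0] mov  r3, #0xcb → r3=0xcb
body[1] mov  r3, r1 → r3=0xc9
body[2] add  r0, r1, #10 → r0=0xd3
body[3] sub  r4, r0, r3 → r4=0x0a
body[4] add  r0, r2, #41 → r0=0xaa
body[5] mov  r1, #0xa3 → r1=0xa3
body[6] add  r2, r1, r3 → r2=0x6c
body[7] mov  r2, #0x2f → r2=0x2f
epilogue: pop r1=0xc9, sp=0x73
epilogue: pop r0=0x03, sp=0x74
r0 is callee-saved → restored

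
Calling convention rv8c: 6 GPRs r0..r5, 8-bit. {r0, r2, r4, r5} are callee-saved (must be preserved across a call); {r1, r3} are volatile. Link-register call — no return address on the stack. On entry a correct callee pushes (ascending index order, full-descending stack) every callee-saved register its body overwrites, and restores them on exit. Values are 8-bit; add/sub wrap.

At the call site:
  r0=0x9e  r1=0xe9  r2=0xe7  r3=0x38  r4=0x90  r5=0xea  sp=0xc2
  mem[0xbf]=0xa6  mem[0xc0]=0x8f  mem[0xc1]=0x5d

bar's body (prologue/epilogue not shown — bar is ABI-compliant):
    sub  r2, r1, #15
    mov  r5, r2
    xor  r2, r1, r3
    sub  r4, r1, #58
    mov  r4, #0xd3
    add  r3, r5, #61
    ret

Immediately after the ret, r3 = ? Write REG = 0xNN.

REG = 0x17

prologue: push r2 -> mem[0xc1]=0xe7, sp=0xc1
prologue: push r4 -> mem[0xc0]=0x90, sp=0xc0
prologue: push r5 -> mem[0xbf]=0xea, sp=0xbf
body[0] sub  r2, r1, #15 -> r2=0xda
body[1] mov  r5, r2 -> r5=0xda
body[2] xor  r2, r1, r3 -> r2=0xd1
body[3] sub  r4, r1, #58 -> r4=0xaf
body[4] mov  r4, #0xd3 -> r4=0xd3
body[5] add  r3, r5, #61 -> r3=0x17
epilogue: pop r5=0xea, sp=0xc0
epilogue: pop r4=0x90, sp=0xc1
epilogue: pop r2=0xe7, sp=0xc2
r3 is caller-saved -> body value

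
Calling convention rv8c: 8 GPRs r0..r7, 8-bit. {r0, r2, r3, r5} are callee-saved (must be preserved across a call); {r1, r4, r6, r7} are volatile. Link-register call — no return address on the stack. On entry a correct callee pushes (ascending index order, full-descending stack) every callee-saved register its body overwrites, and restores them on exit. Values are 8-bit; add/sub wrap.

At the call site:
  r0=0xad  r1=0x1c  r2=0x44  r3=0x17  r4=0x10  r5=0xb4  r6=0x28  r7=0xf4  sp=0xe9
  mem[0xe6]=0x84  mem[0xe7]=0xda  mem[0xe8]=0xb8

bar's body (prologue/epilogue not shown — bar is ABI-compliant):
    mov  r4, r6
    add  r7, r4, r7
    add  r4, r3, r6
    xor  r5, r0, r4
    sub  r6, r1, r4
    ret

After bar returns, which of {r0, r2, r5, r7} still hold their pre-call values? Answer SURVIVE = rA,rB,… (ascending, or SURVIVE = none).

SURVIVE = r0,r2,r5

prologue: push r5 -> mem[0xe8]=0xb4, sp=0xe8
body[0] mov  r4, r6 -> r4=0x28
body[1] add  r7, r4, r7 -> r7=0x1c
body[2] add  r4, r3, r6 -> r4=0x3f
body[3] xor  r5, r0, r4 -> r5=0x92
body[4] sub  r6, r1, r4 -> r6=0xdd
epilogue: pop r5=0xb4, sp=0xe9
r0: callee-saved, written=False
r2: callee-saved, written=False
r5: callee-saved, written=True
r7: caller-saved, written=True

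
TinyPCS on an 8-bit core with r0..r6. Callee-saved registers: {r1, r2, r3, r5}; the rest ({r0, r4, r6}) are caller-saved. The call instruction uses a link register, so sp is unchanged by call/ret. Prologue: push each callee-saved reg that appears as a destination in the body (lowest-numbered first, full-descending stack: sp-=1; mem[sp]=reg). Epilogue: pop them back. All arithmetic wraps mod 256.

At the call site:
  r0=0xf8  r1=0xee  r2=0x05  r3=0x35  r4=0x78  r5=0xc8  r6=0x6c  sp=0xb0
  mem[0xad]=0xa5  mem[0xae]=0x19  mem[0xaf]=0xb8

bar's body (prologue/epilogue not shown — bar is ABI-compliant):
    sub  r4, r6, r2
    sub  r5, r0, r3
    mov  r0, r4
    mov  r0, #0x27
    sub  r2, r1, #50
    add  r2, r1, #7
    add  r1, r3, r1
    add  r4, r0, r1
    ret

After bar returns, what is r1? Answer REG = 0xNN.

prologue: push r1 → mem[0xaf]=0xee, sp=0xaf
prologue: push r2 → mem[0xae]=0x05, sp=0xae
prologue: push r5 → mem[0xad]=0xc8, sp=0xad
body[0] sub  r4, r6, r2 → r4=0x67
body[1] sub  r5, r0, r3 → r5=0xc3
body[2] mov  r0, r4 → r0=0x67
body[3] mov  r0, #0x27 → r0=0x27
body[4] sub  r2, r1, #50 → r2=0xbc
body[5] add  r2, r1, #7 → r2=0xf5
body[6] add  r1, r3, r1 → r1=0x23
body[7] add  r4, r0, r1 → r4=0x4a
epilogue: pop r5=0xc8, sp=0xae
epilogue: pop r2=0x05, sp=0xaf
epilogue: pop r1=0xee, sp=0xb0
r1 is callee-saved → restored

REG = 0xee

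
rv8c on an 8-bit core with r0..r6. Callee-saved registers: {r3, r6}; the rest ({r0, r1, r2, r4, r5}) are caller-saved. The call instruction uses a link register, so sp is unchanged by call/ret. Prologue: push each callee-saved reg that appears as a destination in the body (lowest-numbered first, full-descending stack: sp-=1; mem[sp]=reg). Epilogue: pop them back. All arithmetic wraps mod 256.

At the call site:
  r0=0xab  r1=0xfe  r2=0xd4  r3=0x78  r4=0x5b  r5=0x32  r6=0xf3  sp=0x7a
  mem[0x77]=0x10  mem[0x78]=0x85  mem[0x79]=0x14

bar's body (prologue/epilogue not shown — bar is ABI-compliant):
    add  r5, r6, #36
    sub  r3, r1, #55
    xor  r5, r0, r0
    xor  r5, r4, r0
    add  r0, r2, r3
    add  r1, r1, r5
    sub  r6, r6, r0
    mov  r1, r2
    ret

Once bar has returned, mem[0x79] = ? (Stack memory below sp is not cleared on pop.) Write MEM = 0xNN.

MEM = 0x78

prologue: push r3 -> mem[0x79]=0x78, sp=0x79
prologue: push r6 -> mem[0x78]=0xf3, sp=0x78
body[0] add  r5, r6, #36 -> r5=0x17
body[1] sub  r3, r1, #55 -> r3=0xc7
body[2] xor  r5, r0, r0 -> r5=0x00
body[3] xor  r5, r4, r0 -> r5=0xf0
body[4] add  r0, r2, r3 -> r0=0x9b
body[5] add  r1, r1, r5 -> r1=0xee
body[6] sub  r6, r6, r0 -> r6=0x58
body[7] mov  r1, r2 -> r1=0xd4
epilogue: pop r6=0xf3, sp=0x79
epilogue: pop r3=0x78, sp=0x7a
prologue pushed ['r3', 'r6'] at ['0x79', '0x78']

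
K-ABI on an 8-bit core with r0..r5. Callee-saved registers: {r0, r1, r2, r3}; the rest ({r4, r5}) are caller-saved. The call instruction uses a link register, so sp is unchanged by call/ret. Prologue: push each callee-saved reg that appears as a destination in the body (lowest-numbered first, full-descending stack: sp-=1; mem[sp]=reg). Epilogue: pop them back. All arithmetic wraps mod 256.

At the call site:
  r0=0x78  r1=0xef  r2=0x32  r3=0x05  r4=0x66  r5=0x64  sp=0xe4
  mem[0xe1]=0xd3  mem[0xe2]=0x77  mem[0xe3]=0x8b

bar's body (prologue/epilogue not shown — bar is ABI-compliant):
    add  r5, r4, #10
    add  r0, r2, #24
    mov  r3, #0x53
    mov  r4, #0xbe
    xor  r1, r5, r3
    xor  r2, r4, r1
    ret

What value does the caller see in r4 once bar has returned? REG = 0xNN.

REG = 0xbe

prologue: push r0 → mem[0xe3]=0x78, sp=0xe3
prologue: push r1 → mem[0xe2]=0xef, sp=0xe2
prologue: push r2 → mem[0xe1]=0x32, sp=0xe1
prologue: push r3 → mem[0xe0]=0x05, sp=0xe0
body[0] add  r5, r4, #10 → r5=0x70
body[1] add  r0, r2, #24 → r0=0x4a
body[2] mov  r3, #0x53 → r3=0x53
body[3] mov  r4, #0xbe → r4=0xbe
body[4] xor  r1, r5, r3 → r1=0x23
body[5] xor  r2, r4, r1 → r2=0x9d
epilogue: pop r3=0x05, sp=0xe1
epilogue: pop r2=0x32, sp=0xe2
epilogue: pop r1=0xef, sp=0xe3
epilogue: pop r0=0x78, sp=0xe4
r4 is caller-saved → body value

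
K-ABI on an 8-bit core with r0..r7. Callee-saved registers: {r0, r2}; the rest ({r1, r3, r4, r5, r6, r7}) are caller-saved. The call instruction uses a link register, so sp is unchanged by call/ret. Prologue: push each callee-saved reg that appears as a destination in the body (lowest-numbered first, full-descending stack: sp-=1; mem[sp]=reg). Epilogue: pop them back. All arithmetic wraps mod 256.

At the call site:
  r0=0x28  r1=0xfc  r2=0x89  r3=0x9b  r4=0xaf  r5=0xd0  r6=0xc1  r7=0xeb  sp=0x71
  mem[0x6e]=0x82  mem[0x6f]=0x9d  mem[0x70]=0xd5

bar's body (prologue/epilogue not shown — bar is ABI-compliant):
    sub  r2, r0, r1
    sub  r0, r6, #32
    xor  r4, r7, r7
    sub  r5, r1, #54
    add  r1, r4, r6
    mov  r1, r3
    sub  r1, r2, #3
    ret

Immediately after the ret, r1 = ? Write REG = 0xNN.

prologue: push r0 → mem[0x70]=0x28, sp=0x70
prologue: push r2 → mem[0x6f]=0x89, sp=0x6f
body[0] sub  r2, r0, r1 → r2=0x2c
body[1] sub  r0, r6, #32 → r0=0xa1
body[2] xor  r4, r7, r7 → r4=0x00
body[3] sub  r5, r1, #54 → r5=0xc6
body[4] add  r1, r4, r6 → r1=0xc1
body[5] mov  r1, r3 → r1=0x9b
body[6] sub  r1, r2, #3 → r1=0x29
epilogue: pop r2=0x89, sp=0x70
epilogue: pop r0=0x28, sp=0x71
r1 is caller-saved → body value

REG = 0x29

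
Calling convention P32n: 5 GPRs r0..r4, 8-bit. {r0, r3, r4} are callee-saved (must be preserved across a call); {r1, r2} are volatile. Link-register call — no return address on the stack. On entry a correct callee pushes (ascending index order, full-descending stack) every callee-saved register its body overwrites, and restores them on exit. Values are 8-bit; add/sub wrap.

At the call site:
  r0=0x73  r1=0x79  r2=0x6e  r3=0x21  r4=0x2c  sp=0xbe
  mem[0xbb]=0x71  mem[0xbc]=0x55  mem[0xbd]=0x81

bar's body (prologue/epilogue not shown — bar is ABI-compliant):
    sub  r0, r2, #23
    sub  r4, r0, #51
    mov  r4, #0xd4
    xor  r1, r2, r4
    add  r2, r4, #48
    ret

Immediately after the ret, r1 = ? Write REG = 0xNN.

REG = 0xba

prologue: push r0 → mem[0xbd]=0x73, sp=0xbd
prologue: push r4 → mem[0xbc]=0x2c, sp=0xbc
body[0] sub  r0, r2, #23 → r0=0x57
body[1] sub  r4, r0, #51 → r4=0x24
body[2] mov  r4, #0xd4 → r4=0xd4
body[3] xor  r1, r2, r4 → r1=0xba
body[4] add  r2, r4, #48 → r2=0x04
epilogue: pop r4=0x2c, sp=0xbd
epilogue: pop r0=0x73, sp=0xbe
r1 is caller-saved → body value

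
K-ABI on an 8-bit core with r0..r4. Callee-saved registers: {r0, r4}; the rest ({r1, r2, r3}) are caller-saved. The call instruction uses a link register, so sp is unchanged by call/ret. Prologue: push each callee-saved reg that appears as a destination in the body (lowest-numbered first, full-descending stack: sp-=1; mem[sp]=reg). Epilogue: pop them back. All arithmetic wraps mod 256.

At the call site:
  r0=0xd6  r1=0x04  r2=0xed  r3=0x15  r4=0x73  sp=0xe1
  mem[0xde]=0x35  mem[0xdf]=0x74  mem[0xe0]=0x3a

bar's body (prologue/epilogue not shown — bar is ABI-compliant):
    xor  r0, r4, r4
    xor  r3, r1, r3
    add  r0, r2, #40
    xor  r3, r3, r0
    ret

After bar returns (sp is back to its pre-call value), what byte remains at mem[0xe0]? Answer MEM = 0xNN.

MEM = 0xd6

prologue: push r0 -> mem[0xe0]=0xd6, sp=0xe0
body[0] xor  r0, r4, r4 -> r0=0x00
body[1] xor  r3, r1, r3 -> r3=0x11
body[2] add  r0, r2, #40 -> r0=0x15
body[3] xor  r3, r3, r0 -> r3=0x04
epilogue: pop r0=0xd6, sp=0xe1
prologue pushed ['r0'] at ['0xe0']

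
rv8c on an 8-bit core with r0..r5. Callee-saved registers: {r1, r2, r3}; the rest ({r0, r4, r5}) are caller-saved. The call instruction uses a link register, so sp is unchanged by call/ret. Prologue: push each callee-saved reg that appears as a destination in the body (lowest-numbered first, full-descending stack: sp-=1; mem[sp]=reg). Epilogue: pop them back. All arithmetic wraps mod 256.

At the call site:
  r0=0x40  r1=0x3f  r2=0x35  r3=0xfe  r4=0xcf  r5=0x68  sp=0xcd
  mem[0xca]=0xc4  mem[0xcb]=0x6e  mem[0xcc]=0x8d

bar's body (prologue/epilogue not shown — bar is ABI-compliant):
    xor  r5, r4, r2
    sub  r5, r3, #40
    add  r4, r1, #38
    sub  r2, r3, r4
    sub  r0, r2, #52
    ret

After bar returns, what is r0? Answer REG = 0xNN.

prologue: push r2 -> mem[0xcc]=0x35, sp=0xcc
body[0] xor  r5, r4, r2 -> r5=0xfa
body[1] sub  r5, r3, #40 -> r5=0xd6
body[2] add  r4, r1, #38 -> r4=0x65
body[3] sub  r2, r3, r4 -> r2=0x99
body[4] sub  r0, r2, #52 -> r0=0x65
epilogue: pop r2=0x35, sp=0xcd
r0 is caller-saved -> body value

REG = 0x65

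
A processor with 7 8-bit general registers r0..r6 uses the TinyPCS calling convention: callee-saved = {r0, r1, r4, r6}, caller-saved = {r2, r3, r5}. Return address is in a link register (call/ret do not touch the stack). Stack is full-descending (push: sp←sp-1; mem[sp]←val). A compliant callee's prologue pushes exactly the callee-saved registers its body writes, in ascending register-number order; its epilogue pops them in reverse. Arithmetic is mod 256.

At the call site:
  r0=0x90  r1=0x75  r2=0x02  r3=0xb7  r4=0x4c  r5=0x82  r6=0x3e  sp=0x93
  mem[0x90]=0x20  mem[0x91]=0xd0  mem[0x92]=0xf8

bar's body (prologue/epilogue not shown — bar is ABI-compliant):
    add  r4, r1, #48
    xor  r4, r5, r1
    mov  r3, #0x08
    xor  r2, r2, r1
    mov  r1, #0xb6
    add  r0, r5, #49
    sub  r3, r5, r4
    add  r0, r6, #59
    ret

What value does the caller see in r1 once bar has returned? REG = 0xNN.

prologue: push r0 → mem[0x92]=0x90, sp=0x92
prologue: push r1 → mem[0x91]=0x75, sp=0x91
prologue: push r4 → mem[0x90]=0x4c, sp=0x90
body[0] add  r4, r1, #48 → r4=0xa5
body[1] xor  r4, r5, r1 → r4=0xf7
body[2] mov  r3, #0x08 → r3=0x08
body[3] xor  r2, r2, r1 → r2=0x77
body[4] mov  r1, #0xb6 → r1=0xb6
body[5] add  r0, r5, #49 → r0=0xb3
body[6] sub  r3, r5, r4 → r3=0x8b
body[7] add  r0, r6, #59 → r0=0x79
epilogue: pop r4=0x4c, sp=0x91
epilogue: pop r1=0x75, sp=0x92
epilogue: pop r0=0x90, sp=0x93
r1 is callee-saved → restored

REG = 0x75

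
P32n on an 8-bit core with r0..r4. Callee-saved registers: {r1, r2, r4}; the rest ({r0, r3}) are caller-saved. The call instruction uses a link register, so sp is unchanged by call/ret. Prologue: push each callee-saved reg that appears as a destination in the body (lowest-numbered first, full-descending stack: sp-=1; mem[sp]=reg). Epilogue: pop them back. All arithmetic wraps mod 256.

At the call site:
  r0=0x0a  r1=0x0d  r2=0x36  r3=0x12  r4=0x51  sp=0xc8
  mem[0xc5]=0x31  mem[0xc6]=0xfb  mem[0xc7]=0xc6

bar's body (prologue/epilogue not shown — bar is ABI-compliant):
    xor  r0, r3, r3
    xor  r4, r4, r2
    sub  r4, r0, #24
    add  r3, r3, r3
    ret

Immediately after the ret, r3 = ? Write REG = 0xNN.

REG = 0x24

prologue: push r4 -> mem[0xc7]=0x51, sp=0xc7
body[0] xor  r0, r3, r3 -> r0=0x00
body[1] xor  r4, r4, r2 -> r4=0x67
body[2] sub  r4, r0, #24 -> r4=0xe8
body[3] add  r3, r3, r3 -> r3=0x24
epilogue: pop r4=0x51, sp=0xc8
r3 is caller-saved -> body value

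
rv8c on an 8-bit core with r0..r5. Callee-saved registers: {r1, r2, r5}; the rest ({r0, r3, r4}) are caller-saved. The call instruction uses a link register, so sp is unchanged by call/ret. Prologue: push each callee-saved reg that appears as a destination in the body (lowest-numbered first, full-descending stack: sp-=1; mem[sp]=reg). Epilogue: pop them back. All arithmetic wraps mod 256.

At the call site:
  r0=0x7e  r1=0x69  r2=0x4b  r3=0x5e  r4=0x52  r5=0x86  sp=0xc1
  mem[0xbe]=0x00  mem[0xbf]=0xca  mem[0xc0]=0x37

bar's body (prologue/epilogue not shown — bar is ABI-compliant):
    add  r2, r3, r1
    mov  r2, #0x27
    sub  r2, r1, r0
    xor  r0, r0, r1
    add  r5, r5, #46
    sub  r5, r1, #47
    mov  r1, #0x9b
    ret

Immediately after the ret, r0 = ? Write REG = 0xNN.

REG = 0x17

prologue: push r1 -> mem[0xc0]=0x69, sp=0xc0
prologue: push r2 -> mem[0xbf]=0x4b, sp=0xbf
prologue: push r5 -> mem[0xbe]=0x86, sp=0xbe
body[0] add  r2, r3, r1 -> r2=0xc7
body[1] mov  r2, #0x27 -> r2=0x27
body[2] sub  r2, r1, r0 -> r2=0xeb
body[3] xor  r0, r0, r1 -> r0=0x17
body[4] add  r5, r5, #46 -> r5=0xb4
body[5] sub  r5, r1, #47 -> r5=0x3a
body[6] mov  r1, #0x9b -> r1=0x9b
epilogue: pop r5=0x86, sp=0xbf
epilogue: pop r2=0x4b, sp=0xc0
epilogue: pop r1=0x69, sp=0xc1
r0 is caller-saved -> body value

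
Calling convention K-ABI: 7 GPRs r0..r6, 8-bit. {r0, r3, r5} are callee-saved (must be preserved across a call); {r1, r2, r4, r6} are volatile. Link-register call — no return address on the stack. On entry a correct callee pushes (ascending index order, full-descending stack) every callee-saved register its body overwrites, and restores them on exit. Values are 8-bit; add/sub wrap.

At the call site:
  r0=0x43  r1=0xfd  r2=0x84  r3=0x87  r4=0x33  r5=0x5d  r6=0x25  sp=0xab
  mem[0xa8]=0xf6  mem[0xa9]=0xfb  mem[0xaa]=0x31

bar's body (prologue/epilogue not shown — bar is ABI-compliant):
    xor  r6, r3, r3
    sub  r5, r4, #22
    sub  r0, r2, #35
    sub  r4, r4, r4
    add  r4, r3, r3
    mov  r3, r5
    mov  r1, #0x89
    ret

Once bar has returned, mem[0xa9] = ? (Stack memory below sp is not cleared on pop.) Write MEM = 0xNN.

prologue: push r0 → mem[0xaa]=0x43, sp=0xaa
prologue: push r3 → mem[0xa9]=0x87, sp=0xa9
prologue: push r5 → mem[0xa8]=0x5d, sp=0xa8
body[0] xor  r6, r3, r3 → r6=0x00
body[1] sub  r5, r4, #22 → r5=0x1d
body[2] sub  r0, r2, #35 → r0=0x61
body[3] sub  r4, r4, r4 → r4=0x00
body[4] add  r4, r3, r3 → r4=0x0e
body[5] mov  r3, r5 → r3=0x1d
body[6] mov  r1, #0x89 → r1=0x89
epilogue: pop r5=0x5d, sp=0xa9
epilogue: pop r3=0x87, sp=0xaa
epilogue: pop r0=0x43, sp=0xab
prologue pushed ['r0', 'r3', 'r5'] at ['0xaa', '0xa9', '0xa8']

MEM = 0x87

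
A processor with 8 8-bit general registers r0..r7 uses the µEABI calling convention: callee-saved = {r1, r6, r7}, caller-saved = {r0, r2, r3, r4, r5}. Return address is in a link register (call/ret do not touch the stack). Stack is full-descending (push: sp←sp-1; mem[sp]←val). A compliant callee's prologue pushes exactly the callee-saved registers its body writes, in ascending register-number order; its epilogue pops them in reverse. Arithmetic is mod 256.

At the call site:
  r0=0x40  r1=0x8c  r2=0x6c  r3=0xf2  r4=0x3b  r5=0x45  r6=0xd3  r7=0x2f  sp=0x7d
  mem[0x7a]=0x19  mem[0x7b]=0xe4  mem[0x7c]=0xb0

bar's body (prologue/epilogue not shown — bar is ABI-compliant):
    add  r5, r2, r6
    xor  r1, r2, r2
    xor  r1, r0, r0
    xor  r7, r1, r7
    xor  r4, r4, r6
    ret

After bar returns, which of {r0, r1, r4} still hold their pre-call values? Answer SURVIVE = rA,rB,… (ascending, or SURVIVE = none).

SURVIVE = r0,r1

prologue: push r1 → mem[0x7c]=0x8c, sp=0x7c
prologue: push r7 → mem[0x7b]=0x2f, sp=0x7b
body[0] add  r5, r2, r6 → r5=0x3f
body[1] xor  r1, r2, r2 → r1=0x00
body[2] xor  r1, r0, r0 → r1=0x00
body[3] xor  r7, r1, r7 → r7=0x2f
body[4] xor  r4, r4, r6 → r4=0xe8
epilogue: pop r7=0x2f, sp=0x7c
epilogue: pop r1=0x8c, sp=0x7d
r0: caller-saved, written=False
r1: callee-saved, written=True
r4: caller-saved, written=True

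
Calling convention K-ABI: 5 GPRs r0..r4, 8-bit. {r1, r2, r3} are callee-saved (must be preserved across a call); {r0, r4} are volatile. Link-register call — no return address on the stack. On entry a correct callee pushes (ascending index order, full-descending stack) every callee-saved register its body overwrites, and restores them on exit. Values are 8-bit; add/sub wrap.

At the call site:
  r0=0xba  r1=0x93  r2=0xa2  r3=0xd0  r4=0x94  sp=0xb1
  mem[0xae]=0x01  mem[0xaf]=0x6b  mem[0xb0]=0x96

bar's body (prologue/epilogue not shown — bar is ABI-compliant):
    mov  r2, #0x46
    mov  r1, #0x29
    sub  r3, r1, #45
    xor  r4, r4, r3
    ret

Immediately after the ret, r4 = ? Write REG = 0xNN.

prologue: push r1 -> mem[0xb0]=0x93, sp=0xb0
prologue: push r2 -> mem[0xaf]=0xa2, sp=0xaf
prologue: push r3 -> mem[0xae]=0xd0, sp=0xae
body[0] mov  r2, #0x46 -> r2=0x46
body[1] mov  r1, #0x29 -> r1=0x29
body[2] sub  r3, r1, #45 -> r3=0xfc
body[3] xor  r4, r4, r3 -> r4=0x68
epilogue: pop r3=0xd0, sp=0xaf
epilogue: pop r2=0xa2, sp=0xb0
epilogue: pop r1=0x93, sp=0xb1
r4 is caller-saved -> body value

REG = 0x68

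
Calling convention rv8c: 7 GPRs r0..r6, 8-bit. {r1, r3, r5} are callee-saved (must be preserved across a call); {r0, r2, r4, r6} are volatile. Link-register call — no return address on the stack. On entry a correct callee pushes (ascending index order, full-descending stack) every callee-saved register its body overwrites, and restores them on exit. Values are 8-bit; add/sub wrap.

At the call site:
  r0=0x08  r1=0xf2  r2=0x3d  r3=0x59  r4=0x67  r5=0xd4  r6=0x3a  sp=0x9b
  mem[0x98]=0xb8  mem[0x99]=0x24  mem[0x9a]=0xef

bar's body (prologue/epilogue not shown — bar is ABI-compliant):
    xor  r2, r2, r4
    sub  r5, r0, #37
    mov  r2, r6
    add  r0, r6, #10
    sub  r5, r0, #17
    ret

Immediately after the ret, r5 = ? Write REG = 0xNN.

REG = 0xd4

prologue: push r5 → mem[0x9a]=0xd4, sp=0x9a
body[0] xor  r2, r2, r4 → r2=0x5a
body[1] sub  r5, r0, #37 → r5=0xe3
body[2] mov  r2, r6 → r2=0x3a
body[3] add  r0, r6, #10 → r0=0x44
body[4] sub  r5, r0, #17 → r5=0x33
epilogue: pop r5=0xd4, sp=0x9b
r5 is callee-saved → restored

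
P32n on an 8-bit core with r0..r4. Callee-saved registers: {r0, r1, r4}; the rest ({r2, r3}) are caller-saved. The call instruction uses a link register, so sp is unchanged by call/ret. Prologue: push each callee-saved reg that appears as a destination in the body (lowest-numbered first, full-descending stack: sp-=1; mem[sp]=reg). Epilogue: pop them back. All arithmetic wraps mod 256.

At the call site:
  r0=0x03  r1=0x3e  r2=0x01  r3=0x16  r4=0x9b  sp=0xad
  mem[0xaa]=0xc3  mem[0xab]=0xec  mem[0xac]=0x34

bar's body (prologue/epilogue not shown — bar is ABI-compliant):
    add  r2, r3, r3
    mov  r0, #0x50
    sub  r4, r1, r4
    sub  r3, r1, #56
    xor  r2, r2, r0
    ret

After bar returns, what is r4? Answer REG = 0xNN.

REG = 0x9b

prologue: push r0 → mem[0xac]=0x03, sp=0xac
prologue: push r4 → mem[0xab]=0x9b, sp=0xab
body[0] add  r2, r3, r3 → r2=0x2c
body[1] mov  r0, #0x50 → r0=0x50
body[2] sub  r4, r1, r4 → r4=0xa3
body[3] sub  r3, r1, #56 → r3=0x06
body[4] xor  r2, r2, r0 → r2=0x7c
epilogue: pop r4=0x9b, sp=0xac
epilogue: pop r0=0x03, sp=0xad
r4 is callee-saved → restored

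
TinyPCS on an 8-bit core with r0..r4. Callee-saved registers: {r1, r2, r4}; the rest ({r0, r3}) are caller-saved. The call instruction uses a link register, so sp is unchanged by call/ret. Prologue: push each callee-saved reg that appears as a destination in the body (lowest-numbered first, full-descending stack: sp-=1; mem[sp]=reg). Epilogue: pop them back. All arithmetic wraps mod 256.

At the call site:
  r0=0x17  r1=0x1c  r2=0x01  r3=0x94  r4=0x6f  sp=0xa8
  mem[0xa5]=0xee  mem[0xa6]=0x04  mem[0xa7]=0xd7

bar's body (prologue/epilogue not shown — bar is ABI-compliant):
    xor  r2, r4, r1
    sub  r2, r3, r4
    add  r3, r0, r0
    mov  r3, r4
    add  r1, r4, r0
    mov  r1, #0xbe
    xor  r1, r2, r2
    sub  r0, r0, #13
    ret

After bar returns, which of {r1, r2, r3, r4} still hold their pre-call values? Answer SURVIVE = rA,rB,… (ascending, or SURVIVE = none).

prologue: push r1 -> mem[0xa7]=0x1c, sp=0xa7
prologue: push r2 -> mem[0xa6]=0x01, sp=0xa6
body[0] xor  r2, r4, r1 -> r2=0x73
body[1] sub  r2, r3, r4 -> r2=0x25
body[2] add  r3, r0, r0 -> r3=0x2e
body[3] mov  r3, r4 -> r3=0x6f
body[4] add  r1, r4, r0 -> r1=0x86
body[5] mov  r1, #0xbe -> r1=0xbe
body[6] xor  r1, r2, r2 -> r1=0x00
body[7] sub  r0, r0, #13 -> r0=0x0a
epilogue: pop r2=0x01, sp=0xa7
epilogue: pop r1=0x1c, sp=0xa8
r1: callee-saved, written=True
r2: callee-saved, written=True
r3: caller-saved, written=True
r4: callee-saved, written=False

SURVIVE = r1,r2,r4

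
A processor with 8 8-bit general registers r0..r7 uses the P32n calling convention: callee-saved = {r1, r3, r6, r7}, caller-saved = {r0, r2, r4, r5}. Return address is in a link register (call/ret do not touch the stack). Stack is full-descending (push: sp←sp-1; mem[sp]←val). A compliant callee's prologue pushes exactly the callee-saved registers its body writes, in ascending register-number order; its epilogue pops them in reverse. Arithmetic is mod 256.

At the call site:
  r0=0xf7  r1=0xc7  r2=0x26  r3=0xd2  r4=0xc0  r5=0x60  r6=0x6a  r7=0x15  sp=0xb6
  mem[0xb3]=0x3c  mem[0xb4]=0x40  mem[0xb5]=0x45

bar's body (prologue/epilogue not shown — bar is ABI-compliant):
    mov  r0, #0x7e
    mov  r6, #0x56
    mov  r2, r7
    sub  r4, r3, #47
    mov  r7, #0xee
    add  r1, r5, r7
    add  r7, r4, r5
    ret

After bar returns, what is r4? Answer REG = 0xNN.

REG = 0xa3

prologue: push r1 → mem[0xb5]=0xc7, sp=0xb5
prologue: push r6 → mem[0xb4]=0x6a, sp=0xb4
prologue: push r7 → mem[0xb3]=0x15, sp=0xb3
body[0] mov  r0, #0x7e → r0=0x7e
body[1] mov  r6, #0x56 → r6=0x56
body[2] mov  r2, r7 → r2=0x15
body[3] sub  r4, r3, #47 → r4=0xa3
body[4] mov  r7, #0xee → r7=0xee
body[5] add  r1, r5, r7 → r1=0x4e
body[6] add  r7, r4, r5 → r7=0x03
epilogue: pop r7=0x15, sp=0xb4
epilogue: pop r6=0x6a, sp=0xb5
epilogue: pop r1=0xc7, sp=0xb6
r4 is caller-saved → body value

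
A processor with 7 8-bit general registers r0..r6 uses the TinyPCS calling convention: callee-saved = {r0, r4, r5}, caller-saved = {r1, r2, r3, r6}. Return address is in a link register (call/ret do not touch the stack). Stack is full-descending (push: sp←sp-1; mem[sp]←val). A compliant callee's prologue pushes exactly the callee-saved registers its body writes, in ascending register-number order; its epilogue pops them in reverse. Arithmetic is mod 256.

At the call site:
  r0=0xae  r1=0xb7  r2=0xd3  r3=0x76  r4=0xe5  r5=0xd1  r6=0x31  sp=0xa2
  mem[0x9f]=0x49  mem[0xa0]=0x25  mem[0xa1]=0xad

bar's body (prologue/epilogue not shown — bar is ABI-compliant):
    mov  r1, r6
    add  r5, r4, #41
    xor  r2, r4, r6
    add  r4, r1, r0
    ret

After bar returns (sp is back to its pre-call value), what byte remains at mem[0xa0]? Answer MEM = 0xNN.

prologue: push r4 → mem[0xa1]=0xe5, sp=0xa1
prologue: push r5 → mem[0xa0]=0xd1, sp=0xa0
body[0] mov  r1, r6 → r1=0x31
body[1] add  r5, r4, #41 → r5=0x0e
body[2] xor  r2, r4, r6 → r2=0xd4
body[3] add  r4, r1, r0 → r4=0xdf
epilogue: pop r5=0xd1, sp=0xa1
epilogue: pop r4=0xe5, sp=0xa2
prologue pushed ['r4', 'r5'] at ['0xa1', '0xa0']

MEM = 0xd1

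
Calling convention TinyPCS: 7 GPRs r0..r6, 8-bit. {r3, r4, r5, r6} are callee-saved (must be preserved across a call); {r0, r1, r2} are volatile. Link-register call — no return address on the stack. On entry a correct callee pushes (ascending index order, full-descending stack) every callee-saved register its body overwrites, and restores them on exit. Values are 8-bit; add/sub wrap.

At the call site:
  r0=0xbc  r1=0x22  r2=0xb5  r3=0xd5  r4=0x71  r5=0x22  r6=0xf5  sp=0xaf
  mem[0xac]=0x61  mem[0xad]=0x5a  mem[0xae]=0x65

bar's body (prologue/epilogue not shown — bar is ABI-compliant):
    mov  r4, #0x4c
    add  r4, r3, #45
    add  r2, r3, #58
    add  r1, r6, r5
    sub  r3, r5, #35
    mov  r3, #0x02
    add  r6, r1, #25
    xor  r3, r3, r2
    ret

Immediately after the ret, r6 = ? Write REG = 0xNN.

REG = 0xf5

prologue: push r3 → mem[0xae]=0xd5, sp=0xae
prologue: push r4 → mem[0xad]=0x71, sp=0xad
prologue: push r6 → mem[0xac]=0xf5, sp=0xac
body[0] mov  r4, #0x4c → r4=0x4c
body[1] add  r4, r3, #45 → r4=0x02
body[2] add  r2, r3, #58 → r2=0x0f
body[3] add  r1, r6, r5 → r1=0x17
body[4] sub  r3, r5, #35 → r3=0xff
body[5] mov  r3, #0x02 → r3=0x02
body[6] add  r6, r1, #25 → r6=0x30
body[7] xor  r3, r3, r2 → r3=0x0d
epilogue: pop r6=0xf5, sp=0xad
epilogue: pop r4=0x71, sp=0xae
epilogue: pop r3=0xd5, sp=0xaf
r6 is callee-saved → restored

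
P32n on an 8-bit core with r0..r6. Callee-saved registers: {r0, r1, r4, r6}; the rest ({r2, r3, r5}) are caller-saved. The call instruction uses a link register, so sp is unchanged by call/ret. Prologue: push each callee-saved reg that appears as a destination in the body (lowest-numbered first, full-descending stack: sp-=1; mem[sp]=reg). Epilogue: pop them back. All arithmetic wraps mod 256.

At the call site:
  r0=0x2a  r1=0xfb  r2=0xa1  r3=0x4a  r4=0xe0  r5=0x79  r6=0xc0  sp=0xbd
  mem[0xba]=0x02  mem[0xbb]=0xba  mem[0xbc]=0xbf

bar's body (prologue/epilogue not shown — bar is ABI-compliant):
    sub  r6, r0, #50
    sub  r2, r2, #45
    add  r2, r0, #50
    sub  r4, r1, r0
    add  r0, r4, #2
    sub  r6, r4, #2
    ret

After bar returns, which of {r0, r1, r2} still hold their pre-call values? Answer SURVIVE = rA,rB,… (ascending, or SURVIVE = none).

SURVIVE = r0,r1

prologue: push r0 -> mem[0xbc]=0x2a, sp=0xbc
prologue: push r4 -> mem[0xbb]=0xe0, sp=0xbb
prologue: push r6 -> mem[0xba]=0xc0, sp=0xba
body[0] sub  r6, r0, #50 -> r6=0xf8
body[1] sub  r2, r2, #45 -> r2=0x74
body[2] add  r2, r0, #50 -> r2=0x5c
body[3] sub  r4, r1, r0 -> r4=0xd1
body[4] add  r0, r4, #2 -> r0=0xd3
body[5] sub  r6, r4, #2 -> r6=0xcf
epilogue: pop r6=0xc0, sp=0xbb
epilogue: pop r4=0xe0, sp=0xbc
epilogue: pop r0=0x2a, sp=0xbd
r0: callee-saved, written=True
r1: callee-saved, written=False
r2: caller-saved, written=True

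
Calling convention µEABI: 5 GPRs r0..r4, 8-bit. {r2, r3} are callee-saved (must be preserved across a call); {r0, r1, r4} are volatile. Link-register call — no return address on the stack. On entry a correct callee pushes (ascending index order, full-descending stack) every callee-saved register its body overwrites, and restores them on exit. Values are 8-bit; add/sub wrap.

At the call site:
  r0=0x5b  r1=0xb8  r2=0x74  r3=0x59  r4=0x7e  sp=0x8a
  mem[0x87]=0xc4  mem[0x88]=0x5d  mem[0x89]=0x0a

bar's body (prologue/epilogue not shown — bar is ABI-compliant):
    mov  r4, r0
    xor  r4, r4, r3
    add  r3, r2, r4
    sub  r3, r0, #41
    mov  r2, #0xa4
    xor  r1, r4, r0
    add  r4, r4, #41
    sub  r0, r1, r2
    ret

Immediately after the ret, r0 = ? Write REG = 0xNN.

REG = 0xb5

prologue: push r2 → mem[0x89]=0x74, sp=0x89
prologue: push r3 → mem[0x88]=0x59, sp=0x88
body[0] mov  r4, r0 → r4=0x5b
body[1] xor  r4, r4, r3 → r4=0x02
body[2] add  r3, r2, r4 → r3=0x76
body[3] sub  r3, r0, #41 → r3=0x32
body[4] mov  r2, #0xa4 → r2=0xa4
body[5] xor  r1, r4, r0 → r1=0x59
body[6] add  r4, r4, #41 → r4=0x2b
body[7] sub  r0, r1, r2 → r0=0xb5
epilogue: pop r3=0x59, sp=0x89
epilogue: pop r2=0x74, sp=0x8a
r0 is caller-saved → body value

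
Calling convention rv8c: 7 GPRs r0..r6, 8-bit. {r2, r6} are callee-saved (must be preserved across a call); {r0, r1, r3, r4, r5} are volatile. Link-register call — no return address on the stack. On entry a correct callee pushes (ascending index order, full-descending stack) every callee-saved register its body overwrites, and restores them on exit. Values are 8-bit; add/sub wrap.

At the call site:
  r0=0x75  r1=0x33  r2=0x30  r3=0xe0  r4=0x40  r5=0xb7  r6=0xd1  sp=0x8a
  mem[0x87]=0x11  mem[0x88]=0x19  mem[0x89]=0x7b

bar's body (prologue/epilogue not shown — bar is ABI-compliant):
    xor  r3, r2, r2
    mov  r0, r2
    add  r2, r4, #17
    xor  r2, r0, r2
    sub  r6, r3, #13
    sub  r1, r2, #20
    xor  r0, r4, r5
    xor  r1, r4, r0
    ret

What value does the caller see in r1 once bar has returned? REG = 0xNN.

REG = 0xb7

prologue: push r2 -> mem[0x89]=0x30, sp=0x89
prologue: push r6 -> mem[0x88]=0xd1, sp=0x88
body[0] xor  r3, r2, r2 -> r3=0x00
body[1] mov  r0, r2 -> r0=0x30
body[2] add  r2, r4, #17 -> r2=0x51
body[3] xor  r2, r0, r2 -> r2=0x61
body[4] sub  r6, r3, #13 -> r6=0xf3
body[5] sub  r1, r2, #20 -> r1=0x4d
body[6] xor  r0, r4, r5 -> r0=0xf7
body[7] xor  r1, r4, r0 -> r1=0xb7
epilogue: pop r6=0xd1, sp=0x89
epilogue: pop r2=0x30, sp=0x8a
r1 is caller-saved -> body value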